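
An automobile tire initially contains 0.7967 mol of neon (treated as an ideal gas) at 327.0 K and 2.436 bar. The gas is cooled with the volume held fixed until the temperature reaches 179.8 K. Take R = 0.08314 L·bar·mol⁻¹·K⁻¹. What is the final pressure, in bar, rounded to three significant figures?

P₂ ≈ 1.34 bar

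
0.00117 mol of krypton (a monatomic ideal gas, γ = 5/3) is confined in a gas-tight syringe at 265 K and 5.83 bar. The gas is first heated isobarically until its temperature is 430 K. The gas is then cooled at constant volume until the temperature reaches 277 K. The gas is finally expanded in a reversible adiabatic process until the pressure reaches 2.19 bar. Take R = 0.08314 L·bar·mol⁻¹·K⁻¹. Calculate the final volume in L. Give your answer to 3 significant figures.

From PV = nRT: V₁ = nRT₁/P₁ = 0.004422 L.
P constant ⇒ V ∝ T: P₂ = P₁; V₂ = V₁·(T₂/T₁) = 0.007175 L.
V constant ⇒ P ∝ T: V₃ = V₂; P₃ = P₂·(T₃/T₂) = 3.756 bar.
Adiabatic (γ = 5/3), T V^(γ−1) and P V^γ constant: T₄ = T₃·(P₄/P₃)^((γ−1)/γ) = 223.2 K; V₄ = V₃·(P₃/P₄)^(1/γ) = 0.009916 L.

V₄ ≈ 0.00992 L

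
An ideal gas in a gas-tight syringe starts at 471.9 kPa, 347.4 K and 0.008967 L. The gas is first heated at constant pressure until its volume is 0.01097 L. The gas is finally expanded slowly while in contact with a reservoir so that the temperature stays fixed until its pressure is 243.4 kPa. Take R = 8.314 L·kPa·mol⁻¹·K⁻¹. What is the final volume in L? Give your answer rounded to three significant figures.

P constant ⇒ V ∝ T: P₂ = P₁; T₂ = T₁·(V₂/V₁) = 425.0 K.
Isothermal, so P V is constant: T₃ = T₂; V₃ = V₂·(P₂/P₃) = 0.02127 L.

V₃ ≈ 0.0213 L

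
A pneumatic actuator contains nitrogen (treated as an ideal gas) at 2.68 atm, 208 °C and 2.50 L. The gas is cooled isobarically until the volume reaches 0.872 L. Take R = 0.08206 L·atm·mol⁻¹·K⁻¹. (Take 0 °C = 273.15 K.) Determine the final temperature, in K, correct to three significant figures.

T₂ ≈ 168 K

Convert: T₁ = 481.1 K.
Isobaric, so V/T is constant: P₂ = P₁; T₂ = T₁·(V₂/V₁) = 167.8 K.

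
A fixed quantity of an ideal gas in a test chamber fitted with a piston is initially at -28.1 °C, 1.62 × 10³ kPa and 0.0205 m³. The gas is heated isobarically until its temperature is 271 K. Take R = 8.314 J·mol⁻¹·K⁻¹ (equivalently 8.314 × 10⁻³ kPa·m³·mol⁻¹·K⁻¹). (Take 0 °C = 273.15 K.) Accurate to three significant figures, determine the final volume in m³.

V₂ ≈ 0.0227 m³

Convert: T₁ = 245.0 K.
Isobaric, so V/T is constant: P₂ = P₁; V₂ = V₁·(T₂/T₁) = 0.02267 m³.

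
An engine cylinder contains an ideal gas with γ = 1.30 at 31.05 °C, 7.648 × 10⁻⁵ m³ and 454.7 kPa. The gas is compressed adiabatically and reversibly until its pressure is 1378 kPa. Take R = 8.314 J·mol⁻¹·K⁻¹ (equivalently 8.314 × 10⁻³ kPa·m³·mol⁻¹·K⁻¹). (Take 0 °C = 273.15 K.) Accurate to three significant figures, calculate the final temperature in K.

T₂ ≈ 393 K

Convert: T₁ = 304.2 K.
Adiabatic (γ = 1.30), T V^(γ−1) and P V^γ constant: T₂ = T₁·(P₂/P₁)^((γ−1)/γ) = 392.9 K; V₂ = V₁·(P₁/P₂)^(1/γ) = 3.259e-05 m³.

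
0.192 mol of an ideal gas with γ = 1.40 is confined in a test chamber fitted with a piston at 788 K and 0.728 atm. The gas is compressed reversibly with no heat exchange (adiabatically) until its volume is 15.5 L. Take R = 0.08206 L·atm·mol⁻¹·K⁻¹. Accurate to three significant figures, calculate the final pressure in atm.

P₂ ≈ 0.832 atm

From PV = nRT: V₁ = nRT₁/P₁ = 17.05 L.
Reversible adiabatic, γ = 1.40: T₂ = T₁·(V₁/V₂)^(γ−1) = 818.7 K; P₂ = P₁·(V₁/V₂)^γ = 0.8322 atm.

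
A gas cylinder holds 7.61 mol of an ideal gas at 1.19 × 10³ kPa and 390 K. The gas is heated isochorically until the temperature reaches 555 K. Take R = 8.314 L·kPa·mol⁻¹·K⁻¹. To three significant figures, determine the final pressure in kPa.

From PV = nRT: V₁ = nRT₁/P₁ = 20.74 L.
V constant ⇒ P ∝ T: V₂ = V₁; P₂ = P₁·(T₂/T₁) = 1693 kPa.

P₂ ≈ 1.69e+03 kPa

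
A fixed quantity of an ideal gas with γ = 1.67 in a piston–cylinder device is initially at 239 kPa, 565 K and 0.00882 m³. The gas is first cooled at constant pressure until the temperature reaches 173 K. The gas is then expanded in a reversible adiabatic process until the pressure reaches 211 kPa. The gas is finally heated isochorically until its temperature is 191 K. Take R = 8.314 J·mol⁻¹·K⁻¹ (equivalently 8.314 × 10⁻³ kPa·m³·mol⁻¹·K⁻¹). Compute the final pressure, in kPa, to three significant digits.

Isobaric, so V/T is constant: P₂ = P₁; V₂ = V₁·(T₂/T₁) = 0.002701 m³.
Reversible adiabatic, γ = 1.67: T₃ = T₂·(P₃/P₂)^((γ−1)/γ) = 164.6 K; V₃ = V₂·(P₂/P₃)^(1/γ) = 0.002910 m³.
V constant ⇒ P ∝ T: V₄ = V₃; P₄ = P₃·(T₄/T₃) = 244.9 kPa.

P₄ ≈ 245 kPa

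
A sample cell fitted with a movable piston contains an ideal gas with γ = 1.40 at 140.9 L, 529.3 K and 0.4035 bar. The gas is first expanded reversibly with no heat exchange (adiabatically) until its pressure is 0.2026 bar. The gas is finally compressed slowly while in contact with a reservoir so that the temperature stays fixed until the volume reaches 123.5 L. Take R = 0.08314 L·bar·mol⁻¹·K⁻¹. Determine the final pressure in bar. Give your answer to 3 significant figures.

P₃ ≈ 0.378 bar

Adiabatic (γ = 1.40), T V^(γ−1) and P V^γ constant: T₂ = T₁·(P₂/P₁)^((γ−1)/γ) = 434.7 K; V₂ = V₁·(P₁/P₂)^(1/γ) = 230.5 L.
Isothermal, so P V is constant: T₃ = T₂; P₃ = P₂·(V₂/V₃) = 0.3781 bar.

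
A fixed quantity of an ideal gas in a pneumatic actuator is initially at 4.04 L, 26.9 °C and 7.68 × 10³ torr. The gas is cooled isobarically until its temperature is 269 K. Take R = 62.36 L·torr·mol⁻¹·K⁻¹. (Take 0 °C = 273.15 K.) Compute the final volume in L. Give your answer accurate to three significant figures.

Convert: T₁ = 300.0 K.
Isobaric, so V/T is constant: P₂ = P₁; V₂ = V₁·(T₂/T₁) = 3.622 L.

V₂ ≈ 3.62 L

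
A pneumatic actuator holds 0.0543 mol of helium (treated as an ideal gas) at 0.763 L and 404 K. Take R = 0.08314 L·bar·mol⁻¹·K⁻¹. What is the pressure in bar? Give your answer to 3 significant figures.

P ≈ 2.39 bar

PV = nRT ⇒ P = nRT/V = (0.0543 × 0.08314 × 404) / 0.763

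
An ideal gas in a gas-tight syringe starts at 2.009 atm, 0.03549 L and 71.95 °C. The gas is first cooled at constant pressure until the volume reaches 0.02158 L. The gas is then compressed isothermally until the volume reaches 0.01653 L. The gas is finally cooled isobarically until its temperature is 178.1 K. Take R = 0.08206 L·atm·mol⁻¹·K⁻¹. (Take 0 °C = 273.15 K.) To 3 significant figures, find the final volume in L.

V₄ ≈ 0.0140 L

Convert: T₁ = 345.1 K.
Isobaric, so V/T is constant: P₂ = P₁; T₂ = T₁·(V₂/V₁) = 209.8 K.
T constant ⇒ Boyle's law P V = const: T₃ = T₂; P₃ = P₂·(V₂/V₃) = 2.623 atm.
P constant ⇒ V ∝ T: P₄ = P₃; V₄ = V₃·(T₄/T₃) = 0.01403 L.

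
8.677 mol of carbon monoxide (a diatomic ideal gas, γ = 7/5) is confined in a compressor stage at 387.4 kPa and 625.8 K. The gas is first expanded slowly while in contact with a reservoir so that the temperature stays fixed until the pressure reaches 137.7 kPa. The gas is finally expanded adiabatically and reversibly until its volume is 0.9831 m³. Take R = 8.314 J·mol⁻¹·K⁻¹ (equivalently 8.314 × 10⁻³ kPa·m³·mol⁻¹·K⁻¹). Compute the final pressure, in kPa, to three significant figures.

From PV = nRT: V₁ = nRT₁/P₁ = 0.1165 m³.
Isothermal, so P V is constant: T₂ = T₁; V₂ = V₁·(P₁/P₂) = 0.3279 m³.
Adiabatic (γ = 7/5), T V^(γ−1) and P V^γ constant: T₃ = T₂·(V₂/V₃)^(γ−1) = 403.3 K; P₃ = P₂·(V₂/V₃)^γ = 29.60 kPa.

P₃ ≈ 29.6 kPa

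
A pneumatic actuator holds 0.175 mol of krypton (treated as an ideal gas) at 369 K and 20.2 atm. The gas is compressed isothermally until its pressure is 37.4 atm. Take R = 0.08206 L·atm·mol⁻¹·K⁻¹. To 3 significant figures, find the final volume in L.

From PV = nRT: V₁ = nRT₁/P₁ = 0.2623 L.
Isothermal, so P V is constant: T₂ = T₁; V₂ = V₁·(P₁/P₂) = 0.1417 L.

V₂ ≈ 0.142 L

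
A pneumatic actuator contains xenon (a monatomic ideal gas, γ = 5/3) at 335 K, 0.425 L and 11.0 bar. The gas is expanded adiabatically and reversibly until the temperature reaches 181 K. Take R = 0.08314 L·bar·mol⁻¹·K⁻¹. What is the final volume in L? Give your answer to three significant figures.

V₂ ≈ 1.07 L

Adiabatic (γ = 5/3), T V^(γ−1) and P V^γ constant: P₂ = P₁·(T₂/T₁)^(γ/(γ−1)) = 2.360 bar; V₂ = V₁·(T₁/T₂)^(1/(γ−1)) = 1.070 L.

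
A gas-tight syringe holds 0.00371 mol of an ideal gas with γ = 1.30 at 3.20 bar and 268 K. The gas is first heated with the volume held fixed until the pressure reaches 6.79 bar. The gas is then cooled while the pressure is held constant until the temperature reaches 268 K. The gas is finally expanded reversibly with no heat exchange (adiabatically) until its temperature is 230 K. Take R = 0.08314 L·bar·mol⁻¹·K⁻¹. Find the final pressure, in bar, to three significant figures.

From PV = nRT: V₁ = nRT₁/P₁ = 0.02583 L.
V constant ⇒ P ∝ T: V₂ = V₁; T₂ = T₁·(P₂/P₁) = 568.7 K.
P constant ⇒ V ∝ T: P₃ = P₂; V₃ = V₂·(T₃/T₂) = 0.01217 L.
Reversible adiabatic, γ = 1.30: P₄ = P₃·(T₄/T₃)^(γ/(γ−1)) = 3.500 bar; V₄ = V₃·(T₃/T₄)^(1/(γ−1)) = 0.02027 L.

P₄ ≈ 3.50 bar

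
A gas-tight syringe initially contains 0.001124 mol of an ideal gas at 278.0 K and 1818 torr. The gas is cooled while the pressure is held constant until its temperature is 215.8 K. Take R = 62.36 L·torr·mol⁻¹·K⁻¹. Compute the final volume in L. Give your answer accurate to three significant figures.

From PV = nRT: V₁ = nRT₁/P₁ = 0.01072 L.
P constant ⇒ V ∝ T: P₂ = P₁; V₂ = V₁·(T₂/T₁) = 0.008320 L.

V₂ ≈ 0.00832 L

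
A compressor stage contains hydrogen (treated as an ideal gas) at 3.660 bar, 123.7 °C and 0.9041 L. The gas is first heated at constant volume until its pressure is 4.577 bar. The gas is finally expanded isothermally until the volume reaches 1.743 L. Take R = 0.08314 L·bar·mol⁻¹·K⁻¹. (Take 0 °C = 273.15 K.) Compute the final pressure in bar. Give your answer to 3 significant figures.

Convert: T₁ = 396.8 K.
Isochoric, so P/T is constant: V₂ = V₁; T₂ = T₁·(P₂/P₁) = 496.3 K.
Isothermal, so P V is constant: T₃ = T₂; P₃ = P₂·(V₂/V₃) = 2.374 bar.

P₃ ≈ 2.37 bar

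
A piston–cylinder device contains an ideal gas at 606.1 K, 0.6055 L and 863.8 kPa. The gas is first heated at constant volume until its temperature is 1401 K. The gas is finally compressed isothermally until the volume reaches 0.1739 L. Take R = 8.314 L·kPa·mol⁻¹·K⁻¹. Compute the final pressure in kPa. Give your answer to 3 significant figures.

P₃ ≈ 6.95e+03 kPa

Isochoric, so P/T is constant: V₂ = V₁; P₂ = P₁·(T₂/T₁) = 1997 kPa.
Isothermal, so P V is constant: T₃ = T₂; P₃ = P₂·(V₂/V₃) = 6952 kPa.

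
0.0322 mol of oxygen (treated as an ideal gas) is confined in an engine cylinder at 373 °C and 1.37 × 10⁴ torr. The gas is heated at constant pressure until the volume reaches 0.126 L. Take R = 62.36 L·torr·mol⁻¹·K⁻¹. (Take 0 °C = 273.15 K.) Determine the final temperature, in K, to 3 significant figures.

T₂ ≈ 860 K

Convert: T₁ = 646.1 K.
From PV = nRT: V₁ = nRT₁/P₁ = 0.09471 L.
P constant ⇒ V ∝ T: P₂ = P₁; T₂ = T₁·(V₂/V₁) = 859.7 K.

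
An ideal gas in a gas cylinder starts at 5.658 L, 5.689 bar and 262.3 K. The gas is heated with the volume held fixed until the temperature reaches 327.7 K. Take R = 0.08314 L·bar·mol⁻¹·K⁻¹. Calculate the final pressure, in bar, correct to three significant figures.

Isochoric, so P/T is constant: V₂ = V₁; P₂ = P₁·(T₂/T₁) = 7.107 bar.

P₂ ≈ 7.11 bar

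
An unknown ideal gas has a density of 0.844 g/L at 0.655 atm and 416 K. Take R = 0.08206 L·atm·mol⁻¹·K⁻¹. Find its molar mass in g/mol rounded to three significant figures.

M ≈ 44.0 g/mol

ρ = PM/(RT) ⇒ M = ρRT/P = (0.844 × 0.08206 × 416.0) / 0.655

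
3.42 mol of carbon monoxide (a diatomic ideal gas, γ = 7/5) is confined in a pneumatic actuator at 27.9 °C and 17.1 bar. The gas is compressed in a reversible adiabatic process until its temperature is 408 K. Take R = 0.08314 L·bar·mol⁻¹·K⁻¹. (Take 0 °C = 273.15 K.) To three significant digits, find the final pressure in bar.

P₂ ≈ 49.6 bar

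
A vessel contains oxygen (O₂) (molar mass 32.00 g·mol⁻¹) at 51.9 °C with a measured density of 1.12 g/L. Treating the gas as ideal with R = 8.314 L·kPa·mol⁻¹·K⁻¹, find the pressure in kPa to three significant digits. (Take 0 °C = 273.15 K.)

P ≈ 94.6 kPa

ρ = PM/(RT) ⇒ P = ρRT/M = (1.12 × 8.314 × 325.0) / 32.00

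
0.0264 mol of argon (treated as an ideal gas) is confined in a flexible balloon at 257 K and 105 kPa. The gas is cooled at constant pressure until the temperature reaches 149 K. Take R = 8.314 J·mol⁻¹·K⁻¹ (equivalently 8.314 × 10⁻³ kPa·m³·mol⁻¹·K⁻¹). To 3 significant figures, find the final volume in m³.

V₂ ≈ 0.000311 m³

From PV = nRT: V₁ = nRT₁/P₁ = 0.0005372 m³.
Isobaric, so V/T is constant: P₂ = P₁; V₂ = V₁·(T₂/T₁) = 0.0003115 m³.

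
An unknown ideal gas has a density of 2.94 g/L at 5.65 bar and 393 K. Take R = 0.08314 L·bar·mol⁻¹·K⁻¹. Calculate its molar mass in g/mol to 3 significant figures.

ρ = PM/(RT) ⇒ M = ρRT/P = (2.94 × 0.08314 × 393.0) / 5.65

M ≈ 17.0 g/mol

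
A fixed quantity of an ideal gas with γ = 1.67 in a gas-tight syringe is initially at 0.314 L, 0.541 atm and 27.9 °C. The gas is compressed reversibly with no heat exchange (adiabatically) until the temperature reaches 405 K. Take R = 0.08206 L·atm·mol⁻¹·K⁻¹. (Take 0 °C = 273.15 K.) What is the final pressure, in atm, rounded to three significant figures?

Convert: T₁ = 301.0 K.
Reversible adiabatic, γ = 1.67: P₂ = P₁·(T₂/T₁)^(γ/(γ−1)) = 1.133 atm; V₂ = V₁·(T₁/T₂)^(1/(γ−1)) = 0.2017 L.

P₂ ≈ 1.13 atm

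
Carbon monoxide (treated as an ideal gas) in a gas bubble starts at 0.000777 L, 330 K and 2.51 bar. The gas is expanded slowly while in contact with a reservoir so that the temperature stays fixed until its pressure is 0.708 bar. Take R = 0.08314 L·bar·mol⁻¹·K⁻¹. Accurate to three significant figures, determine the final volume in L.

V₂ ≈ 0.00275 L

Isothermal, so P V is constant: T₂ = T₁; V₂ = V₁·(P₁/P₂) = 0.002755 L.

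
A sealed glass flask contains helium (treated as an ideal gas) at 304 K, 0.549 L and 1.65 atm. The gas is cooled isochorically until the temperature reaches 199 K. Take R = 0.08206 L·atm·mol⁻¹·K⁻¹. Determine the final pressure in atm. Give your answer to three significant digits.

Isochoric, so P/T is constant: V₂ = V₁; P₂ = P₁·(T₂/T₁) = 1.080 atm.

P₂ ≈ 1.08 atm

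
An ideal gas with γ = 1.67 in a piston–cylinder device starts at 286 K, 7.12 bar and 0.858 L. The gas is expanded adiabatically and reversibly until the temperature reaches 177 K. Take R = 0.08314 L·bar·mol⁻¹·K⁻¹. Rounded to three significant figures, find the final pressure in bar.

P₂ ≈ 2.15 bar

Reversible adiabatic, γ = 1.67: P₂ = P₁·(T₂/T₁)^(γ/(γ−1)) = 2.153 bar; V₂ = V₁·(T₁/T₂)^(1/(γ−1)) = 1.756 L.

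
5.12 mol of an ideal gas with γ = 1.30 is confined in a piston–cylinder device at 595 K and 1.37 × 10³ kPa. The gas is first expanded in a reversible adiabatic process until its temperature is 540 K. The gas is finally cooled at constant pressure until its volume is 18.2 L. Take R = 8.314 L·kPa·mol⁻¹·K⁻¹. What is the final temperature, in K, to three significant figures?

T₃ ≈ 385 K

From PV = nRT: V₁ = nRT₁/P₁ = 18.49 L.
Adiabatic (γ = 1.30), T V^(γ−1) and P V^γ constant: P₂ = P₁·(T₂/T₁)^(γ/(γ−1)) = 899.9 kPa; V₂ = V₁·(T₁/T₂)^(1/(γ−1)) = 25.54 L.
P constant ⇒ V ∝ T: P₃ = P₂; T₃ = T₂·(V₃/V₂) = 384.7 K.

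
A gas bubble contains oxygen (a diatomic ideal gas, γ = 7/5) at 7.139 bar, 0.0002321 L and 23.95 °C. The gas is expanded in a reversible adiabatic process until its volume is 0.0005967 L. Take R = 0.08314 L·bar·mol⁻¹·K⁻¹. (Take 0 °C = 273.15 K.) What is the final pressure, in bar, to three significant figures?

P₂ ≈ 1.90 bar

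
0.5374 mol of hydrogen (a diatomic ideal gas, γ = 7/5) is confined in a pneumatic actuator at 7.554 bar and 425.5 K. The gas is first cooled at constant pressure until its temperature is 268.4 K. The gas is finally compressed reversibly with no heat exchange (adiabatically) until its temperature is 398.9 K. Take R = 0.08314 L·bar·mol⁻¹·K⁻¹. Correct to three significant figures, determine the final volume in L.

From PV = nRT: V₁ = nRT₁/P₁ = 2.517 L.
P constant ⇒ V ∝ T: P₂ = P₁; V₂ = V₁·(T₂/T₁) = 1.587 L.
Adiabatic (γ = 7/5), T V^(γ−1) and P V^γ constant: P₃ = P₂·(T₃/T₂)^(γ/(γ−1)) = 30.23 bar; V₃ = V₂·(T₂/T₃)^(1/(γ−1)) = 0.5895 L.

V₃ ≈ 0.590 L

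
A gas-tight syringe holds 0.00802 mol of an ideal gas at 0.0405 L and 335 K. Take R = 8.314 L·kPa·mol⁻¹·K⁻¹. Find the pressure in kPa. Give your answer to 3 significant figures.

P ≈ 552 kPa

PV = nRT ⇒ P = nRT/V = (0.00802 × 8.314 × 335) / 0.0405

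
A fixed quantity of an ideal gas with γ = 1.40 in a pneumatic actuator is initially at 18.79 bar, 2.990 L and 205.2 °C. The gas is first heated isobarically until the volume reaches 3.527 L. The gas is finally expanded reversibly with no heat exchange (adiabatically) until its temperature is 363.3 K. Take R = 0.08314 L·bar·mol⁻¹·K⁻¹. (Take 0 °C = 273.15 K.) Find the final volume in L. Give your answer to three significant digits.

V₃ ≈ 10.6 L

Convert: T₁ = 478.3 K.
P constant ⇒ V ∝ T: P₂ = P₁; T₂ = T₁·(V₂/V₁) = 564.3 K.
Adiabatic (γ = 1.40), T V^(γ−1) and P V^γ constant: P₃ = P₂·(T₃/T₂)^(γ/(γ−1)) = 4.024 bar; V₃ = V₂·(T₂/T₃)^(1/(γ−1)) = 10.60 L.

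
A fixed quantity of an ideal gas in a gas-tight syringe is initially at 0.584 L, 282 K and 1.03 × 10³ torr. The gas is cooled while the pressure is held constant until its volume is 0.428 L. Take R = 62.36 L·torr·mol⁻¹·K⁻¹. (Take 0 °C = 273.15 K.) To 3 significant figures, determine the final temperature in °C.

P constant ⇒ V ∝ T: P₂ = P₁; T₂ = T₁·(V₂/V₁) = 206.7 K.

T₂ ≈ -66.5 °C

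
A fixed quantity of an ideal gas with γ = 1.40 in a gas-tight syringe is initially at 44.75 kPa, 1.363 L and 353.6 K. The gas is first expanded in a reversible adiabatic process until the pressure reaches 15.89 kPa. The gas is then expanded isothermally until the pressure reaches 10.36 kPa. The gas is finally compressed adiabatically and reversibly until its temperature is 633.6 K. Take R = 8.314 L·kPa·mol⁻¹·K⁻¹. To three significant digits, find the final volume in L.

V₄ ≈ 0.486 L

Reversible adiabatic, γ = 1.40: T₂ = T₁·(P₂/P₁)^((γ−1)/γ) = 263.0 K; V₂ = V₁·(P₁/P₂)^(1/γ) = 2.856 L.
T constant ⇒ Boyle's law P V = const: T₃ = T₂; V₃ = V₂·(P₂/P₃) = 4.380 L.
Reversible adiabatic, γ = 1.40: P₄ = P₃·(T₄/T₃)^(γ/(γ−1)) = 224.7 kPa; V₄ = V₃·(T₃/T₄)^(1/(γ−1)) = 0.4864 L.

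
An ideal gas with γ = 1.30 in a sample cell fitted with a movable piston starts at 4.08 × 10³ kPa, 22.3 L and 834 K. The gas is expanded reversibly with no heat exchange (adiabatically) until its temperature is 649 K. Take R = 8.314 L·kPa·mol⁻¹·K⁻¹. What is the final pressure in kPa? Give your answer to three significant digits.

Reversible adiabatic, γ = 1.30: P₂ = P₁·(T₂/T₁)^(γ/(γ−1)) = 1376 kPa; V₂ = V₁·(T₁/T₂)^(1/(γ−1)) = 51.45 L.

P₂ ≈ 1.38e+03 kPa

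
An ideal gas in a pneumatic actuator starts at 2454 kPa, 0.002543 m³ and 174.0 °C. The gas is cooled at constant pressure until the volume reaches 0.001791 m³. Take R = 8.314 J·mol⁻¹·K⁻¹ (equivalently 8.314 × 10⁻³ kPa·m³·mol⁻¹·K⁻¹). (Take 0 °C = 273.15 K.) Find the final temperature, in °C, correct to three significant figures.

T₂ ≈ 41.8 °C

Convert: T₁ = 447.1 K.
Isobaric, so V/T is constant: P₂ = P₁; T₂ = T₁·(V₂/V₁) = 314.9 K.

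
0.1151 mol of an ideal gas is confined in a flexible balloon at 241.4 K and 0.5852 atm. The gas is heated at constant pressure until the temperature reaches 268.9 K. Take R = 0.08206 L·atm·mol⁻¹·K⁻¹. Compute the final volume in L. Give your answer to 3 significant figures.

From PV = nRT: V₁ = nRT₁/P₁ = 3.896 L.
Isobaric, so V/T is constant: P₂ = P₁; V₂ = V₁·(T₂/T₁) = 4.340 L.

V₂ ≈ 4.34 L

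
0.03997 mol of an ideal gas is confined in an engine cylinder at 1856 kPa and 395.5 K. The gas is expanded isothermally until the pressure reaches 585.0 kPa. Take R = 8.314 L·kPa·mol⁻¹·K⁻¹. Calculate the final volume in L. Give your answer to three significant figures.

V₂ ≈ 0.225 L

From PV = nRT: V₁ = nRT₁/P₁ = 0.07081 L.
T constant ⇒ Boyle's law P V = const: T₂ = T₁; V₂ = V₁·(P₁/P₂) = 0.2247 L.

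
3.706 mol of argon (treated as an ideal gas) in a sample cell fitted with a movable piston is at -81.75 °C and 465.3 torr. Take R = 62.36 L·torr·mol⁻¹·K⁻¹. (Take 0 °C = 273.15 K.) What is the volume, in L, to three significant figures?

V ≈ 95.1 L

Convert: T = 191.40 K.
PV = nRT ⇒ V = nRT/P = (3.706 × 62.36 × 191.40) / 465.3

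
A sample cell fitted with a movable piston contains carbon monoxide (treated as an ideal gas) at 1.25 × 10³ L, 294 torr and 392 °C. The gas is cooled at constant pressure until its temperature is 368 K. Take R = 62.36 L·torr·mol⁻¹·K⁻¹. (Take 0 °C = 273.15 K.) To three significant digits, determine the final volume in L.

V₂ ≈ 692 L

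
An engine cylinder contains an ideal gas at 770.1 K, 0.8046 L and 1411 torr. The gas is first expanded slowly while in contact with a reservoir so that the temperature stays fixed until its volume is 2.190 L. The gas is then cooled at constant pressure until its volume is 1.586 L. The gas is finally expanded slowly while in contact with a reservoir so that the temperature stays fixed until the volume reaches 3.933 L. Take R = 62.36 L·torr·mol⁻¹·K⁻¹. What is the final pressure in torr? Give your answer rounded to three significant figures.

P₄ ≈ 209 torr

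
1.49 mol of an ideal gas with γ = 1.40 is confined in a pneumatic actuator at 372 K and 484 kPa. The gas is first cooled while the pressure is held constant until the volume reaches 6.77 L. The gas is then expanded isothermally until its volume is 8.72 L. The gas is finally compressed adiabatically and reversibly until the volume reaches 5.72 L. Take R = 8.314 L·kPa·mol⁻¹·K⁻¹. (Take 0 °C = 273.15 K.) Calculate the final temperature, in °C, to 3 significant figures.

From PV = nRT: V₁ = nRT₁/P₁ = 9.521 L.
Isobaric, so V/T is constant: P₂ = P₁; T₂ = T₁·(V₂/V₁) = 264.5 K.
Isothermal, so P V is constant: T₃ = T₂; P₃ = P₂·(V₂/V₃) = 375.8 kPa.
Reversible adiabatic, γ = 1.40: T₄ = T₃·(V₃/V₄)^(γ−1) = 313.1 K; P₄ = P₃·(V₃/V₄)^γ = 678.1 kPa.

T₄ ≈ 40.0 °C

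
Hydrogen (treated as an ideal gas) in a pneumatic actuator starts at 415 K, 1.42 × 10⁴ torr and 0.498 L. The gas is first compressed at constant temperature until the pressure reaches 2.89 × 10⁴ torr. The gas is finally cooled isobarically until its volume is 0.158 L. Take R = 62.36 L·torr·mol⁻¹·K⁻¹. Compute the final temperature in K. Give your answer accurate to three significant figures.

Isothermal, so P V is constant: T₂ = T₁; V₂ = V₁·(P₁/P₂) = 0.2447 L.
Isobaric, so V/T is constant: P₃ = P₂; T₃ = T₂·(V₃/V₂) = 268.0 K.

T₃ ≈ 268 K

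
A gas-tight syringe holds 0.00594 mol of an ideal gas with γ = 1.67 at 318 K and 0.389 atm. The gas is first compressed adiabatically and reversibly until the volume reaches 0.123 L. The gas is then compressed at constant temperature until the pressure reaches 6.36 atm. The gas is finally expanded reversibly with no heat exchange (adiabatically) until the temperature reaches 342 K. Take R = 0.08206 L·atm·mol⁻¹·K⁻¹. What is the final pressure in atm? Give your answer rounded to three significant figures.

P₄ ≈ 1.07 atm

From PV = nRT: V₁ = nRT₁/P₁ = 0.3985 L.
Adiabatic (γ = 1.67), T V^(γ−1) and P V^γ constant: T₂ = T₁·(V₁/V₂)^(γ−1) = 699.0 K; P₂ = P₁·(V₁/V₂)^γ = 2.770 atm.
T constant ⇒ Boyle's law P V = const: T₃ = T₂; V₃ = V₂·(P₂/P₃) = 0.05357 L.
Reversible adiabatic, γ = 1.67: P₄ = P₃·(T₄/T₃)^(γ/(γ−1)) = 1.071 atm; V₄ = V₃·(T₃/T₄)^(1/(γ−1)) = 0.1557 L.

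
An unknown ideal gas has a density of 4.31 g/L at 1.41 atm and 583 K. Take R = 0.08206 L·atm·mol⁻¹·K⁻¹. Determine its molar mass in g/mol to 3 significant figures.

M ≈ 146 g/mol

ρ = PM/(RT) ⇒ M = ρRT/P = (4.31 × 0.08206 × 583.0) / 1.41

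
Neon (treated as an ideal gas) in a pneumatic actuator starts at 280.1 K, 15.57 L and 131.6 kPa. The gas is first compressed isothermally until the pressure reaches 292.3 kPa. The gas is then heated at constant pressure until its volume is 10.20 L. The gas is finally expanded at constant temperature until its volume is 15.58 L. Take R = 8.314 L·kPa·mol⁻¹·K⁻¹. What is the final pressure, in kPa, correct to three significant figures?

T constant ⇒ Boyle's law P V = const: T₂ = T₁; V₂ = V₁·(P₁/P₂) = 7.010 L.
Isobaric, so V/T is constant: P₃ = P₂; T₃ = T₂·(V₃/V₂) = 407.6 K.
T constant ⇒ Boyle's law P V = const: T₄ = T₃; P₄ = P₃·(V₃/V₄) = 191.4 kPa.

P₄ ≈ 191 kPa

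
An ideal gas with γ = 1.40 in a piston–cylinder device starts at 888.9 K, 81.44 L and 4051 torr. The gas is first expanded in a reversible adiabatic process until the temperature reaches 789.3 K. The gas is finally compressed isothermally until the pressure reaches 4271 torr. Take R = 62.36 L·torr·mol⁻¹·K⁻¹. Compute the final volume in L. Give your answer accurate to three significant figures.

Adiabatic (γ = 1.40), T V^(γ−1) and P V^γ constant: P₂ = P₁·(T₂/T₁)^(γ/(γ−1)) = 2673 torr; V₂ = V₁·(T₁/T₂)^(1/(γ−1)) = 109.6 L.
T constant ⇒ Boyle's law P V = const: T₃ = T₂; V₃ = V₂·(P₂/P₃) = 68.59 L.

V₃ ≈ 68.6 L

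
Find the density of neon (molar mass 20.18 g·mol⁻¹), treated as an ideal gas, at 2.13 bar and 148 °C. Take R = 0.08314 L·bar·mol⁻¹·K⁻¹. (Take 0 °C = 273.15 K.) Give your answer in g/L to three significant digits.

ρ ≈ 1.23 g/L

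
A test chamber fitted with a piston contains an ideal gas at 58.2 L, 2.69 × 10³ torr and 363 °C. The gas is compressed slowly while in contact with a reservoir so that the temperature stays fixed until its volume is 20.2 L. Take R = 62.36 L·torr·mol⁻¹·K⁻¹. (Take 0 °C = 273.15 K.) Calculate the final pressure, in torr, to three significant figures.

P₂ ≈ 7.75e+03 torr

Convert: T₁ = 636.1 K.
Isothermal, so P V is constant: T₂ = T₁; P₂ = P₁·(V₁/V₂) = 7750 torr.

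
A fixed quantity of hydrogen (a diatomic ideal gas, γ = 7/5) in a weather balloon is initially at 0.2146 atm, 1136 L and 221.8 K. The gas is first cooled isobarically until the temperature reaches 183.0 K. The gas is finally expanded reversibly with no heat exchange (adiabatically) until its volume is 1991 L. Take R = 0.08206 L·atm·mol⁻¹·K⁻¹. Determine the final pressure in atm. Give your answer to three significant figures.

P₃ ≈ 0.0747 atm

Isobaric, so V/T is constant: P₂ = P₁; V₂ = V₁·(T₂/T₁) = 937.3 L.
Adiabatic (γ = 7/5), T V^(γ−1) and P V^γ constant: T₃ = T₂·(V₂/V₃)^(γ−1) = 135.4 K; P₃ = P₂·(V₂/V₃)^γ = 0.07474 atm.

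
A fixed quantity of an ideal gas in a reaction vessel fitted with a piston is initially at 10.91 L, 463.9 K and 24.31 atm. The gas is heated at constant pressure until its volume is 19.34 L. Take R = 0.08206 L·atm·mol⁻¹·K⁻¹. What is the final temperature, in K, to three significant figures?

Isobaric, so V/T is constant: P₂ = P₁; T₂ = T₁·(V₂/V₁) = 822.3 K.

T₂ ≈ 822 K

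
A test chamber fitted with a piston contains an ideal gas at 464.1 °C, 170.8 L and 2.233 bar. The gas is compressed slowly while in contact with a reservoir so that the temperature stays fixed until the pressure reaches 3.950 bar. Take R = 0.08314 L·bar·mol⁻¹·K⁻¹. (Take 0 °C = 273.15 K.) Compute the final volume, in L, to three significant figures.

Convert: T₁ = 737.2 K.
T constant ⇒ Boyle's law P V = const: T₂ = T₁; V₂ = V₁·(P₁/P₂) = 96.56 L.

V₂ ≈ 96.6 L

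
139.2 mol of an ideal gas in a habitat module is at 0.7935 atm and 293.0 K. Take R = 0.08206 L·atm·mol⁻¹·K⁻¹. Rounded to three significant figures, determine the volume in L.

V ≈ 4.22e+03 L

PV = nRT ⇒ V = nRT/P = (139.2 × 0.08206 × 293.0) / 0.7935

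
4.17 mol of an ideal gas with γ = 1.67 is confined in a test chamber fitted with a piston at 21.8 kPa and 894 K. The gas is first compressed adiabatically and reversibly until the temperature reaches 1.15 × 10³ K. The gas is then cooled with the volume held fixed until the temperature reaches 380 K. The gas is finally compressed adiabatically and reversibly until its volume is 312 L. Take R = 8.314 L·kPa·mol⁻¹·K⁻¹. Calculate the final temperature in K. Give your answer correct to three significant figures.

From PV = nRT: V₁ = nRT₁/P₁ = 1422 L.
Reversible adiabatic, γ = 1.67: P₂ = P₁·(T₂/T₁)^(γ/(γ−1)) = 40.84 kPa; V₂ = V₁·(T₁/T₂)^(1/(γ−1)) = 976.3 L.
V constant ⇒ P ∝ T: V₃ = V₂; P₃ = P₂·(T₃/T₂) = 13.49 kPa.
Reversible adiabatic, γ = 1.67: T₄ = T₃·(V₃/V₄)^(γ−1) = 816.1 K; P₄ = P₃·(V₃/V₄)^γ = 90.68 kPa.

T₄ ≈ 816 K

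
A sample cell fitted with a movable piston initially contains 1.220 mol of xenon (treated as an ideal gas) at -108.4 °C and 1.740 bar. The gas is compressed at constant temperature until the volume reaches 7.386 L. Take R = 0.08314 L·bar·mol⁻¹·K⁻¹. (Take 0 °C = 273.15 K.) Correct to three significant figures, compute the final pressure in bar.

P₂ ≈ 2.26 bar

Convert: T₁ = 164.7 K.
From PV = nRT: V₁ = nRT₁/P₁ = 9.604 L.
T constant ⇒ Boyle's law P V = const: T₂ = T₁; P₂ = P₁·(V₁/V₂) = 2.262 bar.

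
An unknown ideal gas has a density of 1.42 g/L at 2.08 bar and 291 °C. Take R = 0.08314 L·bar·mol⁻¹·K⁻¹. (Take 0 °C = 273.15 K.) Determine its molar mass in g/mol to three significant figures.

M ≈ 32.0 g/mol

ρ = PM/(RT) ⇒ M = ρRT/P = (1.42 × 0.08314 × 564.1) / 2.08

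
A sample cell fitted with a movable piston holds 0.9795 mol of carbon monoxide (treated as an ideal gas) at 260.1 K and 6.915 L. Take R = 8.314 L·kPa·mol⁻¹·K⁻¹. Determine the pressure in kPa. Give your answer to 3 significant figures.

P ≈ 306 kPa

PV = nRT ⇒ P = nRT/V = (0.9795 × 8.314 × 260.1) / 6.915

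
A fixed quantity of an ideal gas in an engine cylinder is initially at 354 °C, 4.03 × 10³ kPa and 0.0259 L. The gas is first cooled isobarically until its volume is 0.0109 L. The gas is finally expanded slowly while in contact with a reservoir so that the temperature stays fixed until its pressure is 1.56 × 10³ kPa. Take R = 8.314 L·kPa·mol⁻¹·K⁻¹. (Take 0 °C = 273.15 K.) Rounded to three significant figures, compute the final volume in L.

V₃ ≈ 0.0282 L

Convert: T₁ = 627.1 K.
P constant ⇒ V ∝ T: P₂ = P₁; T₂ = T₁·(V₂/V₁) = 263.9 K.
Isothermal, so P V is constant: T₃ = T₂; V₃ = V₂·(P₂/P₃) = 0.02816 L.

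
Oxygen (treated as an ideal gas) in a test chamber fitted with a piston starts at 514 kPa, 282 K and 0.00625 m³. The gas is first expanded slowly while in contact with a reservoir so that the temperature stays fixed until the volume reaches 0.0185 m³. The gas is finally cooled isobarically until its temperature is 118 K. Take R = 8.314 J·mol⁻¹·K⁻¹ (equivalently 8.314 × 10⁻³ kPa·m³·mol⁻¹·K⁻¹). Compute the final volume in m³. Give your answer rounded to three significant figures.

V₃ ≈ 0.00774 m³

T constant ⇒ Boyle's law P V = const: T₂ = T₁; P₂ = P₁·(V₁/V₂) = 173.6 kPa.
Isobaric, so V/T is constant: P₃ = P₂; V₃ = V₂·(T₃/T₂) = 0.007741 m³.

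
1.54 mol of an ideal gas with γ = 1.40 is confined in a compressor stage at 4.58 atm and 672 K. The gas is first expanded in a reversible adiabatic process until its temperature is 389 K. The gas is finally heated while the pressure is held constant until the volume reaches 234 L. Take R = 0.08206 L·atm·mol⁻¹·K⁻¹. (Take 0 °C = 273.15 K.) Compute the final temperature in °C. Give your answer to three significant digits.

T₃ ≈ 978 °C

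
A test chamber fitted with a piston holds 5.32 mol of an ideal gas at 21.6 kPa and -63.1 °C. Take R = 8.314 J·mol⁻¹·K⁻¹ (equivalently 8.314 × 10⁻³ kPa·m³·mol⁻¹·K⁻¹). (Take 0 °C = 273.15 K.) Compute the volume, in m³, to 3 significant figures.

V ≈ 0.430 m³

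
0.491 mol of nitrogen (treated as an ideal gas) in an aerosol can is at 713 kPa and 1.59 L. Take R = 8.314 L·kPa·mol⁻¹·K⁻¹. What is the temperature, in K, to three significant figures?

T ≈ 278 K

PV = nRT ⇒ T = PV/(nR) = (713 × 1.59) / (0.491 × 8.314)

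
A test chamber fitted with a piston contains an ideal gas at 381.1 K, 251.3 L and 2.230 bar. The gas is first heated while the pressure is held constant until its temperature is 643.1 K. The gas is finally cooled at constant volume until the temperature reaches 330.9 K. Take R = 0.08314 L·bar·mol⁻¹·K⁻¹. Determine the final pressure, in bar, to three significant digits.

P₃ ≈ 1.15 bar

P constant ⇒ V ∝ T: P₂ = P₁; V₂ = V₁·(T₂/T₁) = 424.1 L.
V constant ⇒ P ∝ T: V₃ = V₂; P₃ = P₂·(T₃/T₂) = 1.147 bar.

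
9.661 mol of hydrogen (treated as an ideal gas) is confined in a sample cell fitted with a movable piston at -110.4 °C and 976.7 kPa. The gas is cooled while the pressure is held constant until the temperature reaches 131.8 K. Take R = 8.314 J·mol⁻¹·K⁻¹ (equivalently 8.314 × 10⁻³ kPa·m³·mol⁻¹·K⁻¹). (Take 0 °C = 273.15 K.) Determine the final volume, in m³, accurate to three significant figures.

V₂ ≈ 0.0108 m³

Convert: T₁ = 162.7 K.
From PV = nRT: V₁ = nRT₁/P₁ = 0.01338 m³.
Isobaric, so V/T is constant: P₂ = P₁; V₂ = V₁·(T₂/T₁) = 0.01084 m³.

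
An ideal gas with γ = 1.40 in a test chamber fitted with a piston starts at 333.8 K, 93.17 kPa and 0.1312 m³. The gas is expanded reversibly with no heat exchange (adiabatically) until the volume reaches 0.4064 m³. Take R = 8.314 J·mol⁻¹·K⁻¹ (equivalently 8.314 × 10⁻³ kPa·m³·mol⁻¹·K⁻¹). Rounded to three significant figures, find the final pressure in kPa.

Reversible adiabatic, γ = 1.40: T₂ = T₁·(V₁/V₂)^(γ−1) = 212.4 K; P₂ = P₁·(V₁/V₂)^γ = 19.14 kPa.

P₂ ≈ 19.1 kPa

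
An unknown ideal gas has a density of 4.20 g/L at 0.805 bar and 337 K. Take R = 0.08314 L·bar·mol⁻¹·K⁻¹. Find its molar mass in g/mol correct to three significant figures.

ρ = PM/(RT) ⇒ M = ρRT/P = (4.20 × 0.08314 × 337.0) / 0.805

M ≈ 146 g/mol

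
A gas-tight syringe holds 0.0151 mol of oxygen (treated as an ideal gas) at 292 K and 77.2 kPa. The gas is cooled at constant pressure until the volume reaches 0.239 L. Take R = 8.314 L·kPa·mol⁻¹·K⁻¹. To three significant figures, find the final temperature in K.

T₂ ≈ 147 K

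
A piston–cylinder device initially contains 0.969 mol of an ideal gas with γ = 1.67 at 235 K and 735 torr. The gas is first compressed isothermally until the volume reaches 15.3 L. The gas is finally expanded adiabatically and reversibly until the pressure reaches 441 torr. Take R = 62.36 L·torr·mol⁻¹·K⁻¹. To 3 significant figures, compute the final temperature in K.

T₃ ≈ 174 K

From PV = nRT: V₁ = nRT₁/P₁ = 19.32 L.
T constant ⇒ Boyle's law P V = const: T₂ = T₁; P₂ = P₁·(V₁/V₂) = 928.1 torr.
Reversible adiabatic, γ = 1.67: T₃ = T₂·(P₃/P₂)^((γ−1)/γ) = 174.3 K; V₃ = V₂·(P₂/P₃)^(1/γ) = 23.89 L.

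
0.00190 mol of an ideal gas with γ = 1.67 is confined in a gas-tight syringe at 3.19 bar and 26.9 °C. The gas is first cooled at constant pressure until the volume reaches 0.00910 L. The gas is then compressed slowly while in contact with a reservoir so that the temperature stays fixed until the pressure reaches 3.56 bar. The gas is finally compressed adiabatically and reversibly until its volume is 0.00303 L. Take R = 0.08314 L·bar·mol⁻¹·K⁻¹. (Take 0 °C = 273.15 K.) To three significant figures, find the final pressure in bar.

Convert: T₁ = 300.0 K.
From PV = nRT: V₁ = nRT₁/P₁ = 0.01486 L.
P constant ⇒ V ∝ T: P₂ = P₁; T₂ = T₁·(V₂/V₁) = 183.8 K.
Isothermal, so P V is constant: T₃ = T₂; V₃ = V₂·(P₂/P₃) = 0.008154 L.
Adiabatic (γ = 1.67), T V^(γ−1) and P V^γ constant: T₄ = T₃·(V₃/V₄)^(γ−1) = 356.7 K; P₄ = P₃·(V₃/V₄)^γ = 18.60 bar.

P₄ ≈ 18.6 bar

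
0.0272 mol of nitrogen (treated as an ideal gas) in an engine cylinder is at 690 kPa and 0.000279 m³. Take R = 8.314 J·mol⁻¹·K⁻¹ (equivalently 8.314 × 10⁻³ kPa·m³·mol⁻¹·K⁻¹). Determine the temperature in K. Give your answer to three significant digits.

T ≈ 851 K

PV = nRT ⇒ T = PV/(nR) = (690 × 0.000279) / (0.0272 × 8.314 × 10⁻³)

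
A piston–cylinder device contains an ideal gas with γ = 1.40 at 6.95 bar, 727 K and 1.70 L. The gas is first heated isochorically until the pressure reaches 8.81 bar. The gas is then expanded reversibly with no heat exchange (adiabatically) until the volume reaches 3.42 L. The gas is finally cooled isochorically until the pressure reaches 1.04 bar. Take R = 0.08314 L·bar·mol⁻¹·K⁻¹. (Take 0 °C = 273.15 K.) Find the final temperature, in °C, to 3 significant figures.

V constant ⇒ P ∝ T: V₂ = V₁; T₂ = T₁·(P₂/P₁) = 921.6 K.
Reversible adiabatic, γ = 1.40: T₃ = T₂·(V₂/V₃)^(γ−1) = 696.8 K; P₃ = P₂·(V₂/V₃)^γ = 3.311 bar.
Isochoric, so P/T is constant: V₄ = V₃; T₄ = T₃·(P₄/P₃) = 218.9 K.

T₄ ≈ -54.3 °C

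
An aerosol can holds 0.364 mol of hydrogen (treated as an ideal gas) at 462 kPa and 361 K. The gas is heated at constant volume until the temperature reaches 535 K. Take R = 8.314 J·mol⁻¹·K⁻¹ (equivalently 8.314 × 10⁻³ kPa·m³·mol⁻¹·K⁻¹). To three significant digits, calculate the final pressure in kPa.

P₂ ≈ 685 kPa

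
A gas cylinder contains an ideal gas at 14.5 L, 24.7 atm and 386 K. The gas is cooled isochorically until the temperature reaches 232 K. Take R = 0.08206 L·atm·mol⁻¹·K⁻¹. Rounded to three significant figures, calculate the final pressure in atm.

Isochoric, so P/T is constant: V₂ = V₁; P₂ = P₁·(T₂/T₁) = 14.85 atm.

P₂ ≈ 14.8 atm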